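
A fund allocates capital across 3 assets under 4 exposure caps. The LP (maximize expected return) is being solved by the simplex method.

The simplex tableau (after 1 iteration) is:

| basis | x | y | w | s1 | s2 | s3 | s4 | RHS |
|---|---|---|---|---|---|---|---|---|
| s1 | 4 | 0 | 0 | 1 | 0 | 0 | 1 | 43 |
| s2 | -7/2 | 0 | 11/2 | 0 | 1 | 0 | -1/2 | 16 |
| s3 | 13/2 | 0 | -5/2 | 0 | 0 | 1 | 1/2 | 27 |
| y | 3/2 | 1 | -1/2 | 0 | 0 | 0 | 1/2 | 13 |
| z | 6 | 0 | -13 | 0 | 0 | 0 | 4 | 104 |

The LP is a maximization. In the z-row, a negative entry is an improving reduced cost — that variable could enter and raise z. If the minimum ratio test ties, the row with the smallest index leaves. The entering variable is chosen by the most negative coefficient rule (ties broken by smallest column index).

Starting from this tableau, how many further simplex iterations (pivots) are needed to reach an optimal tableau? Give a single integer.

pivot: w in, s2 out → z = 1560/11
pivot: x in, s3 out → z = 8515/54
No improving column remains; optimal.

2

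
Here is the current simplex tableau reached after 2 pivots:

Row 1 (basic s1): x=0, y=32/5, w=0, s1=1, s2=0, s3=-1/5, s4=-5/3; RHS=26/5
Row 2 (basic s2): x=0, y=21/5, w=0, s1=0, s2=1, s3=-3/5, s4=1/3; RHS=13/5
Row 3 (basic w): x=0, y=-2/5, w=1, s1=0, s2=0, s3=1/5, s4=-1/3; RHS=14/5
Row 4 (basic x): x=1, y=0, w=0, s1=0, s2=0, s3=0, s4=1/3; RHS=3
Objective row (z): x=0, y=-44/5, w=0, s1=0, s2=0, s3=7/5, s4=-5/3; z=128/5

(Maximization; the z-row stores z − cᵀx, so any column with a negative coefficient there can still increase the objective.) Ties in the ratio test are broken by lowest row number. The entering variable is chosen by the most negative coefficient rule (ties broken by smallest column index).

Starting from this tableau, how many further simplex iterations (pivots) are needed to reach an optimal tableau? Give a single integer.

3

pivot: y in, s2 out → z = 652/21
pivot: s4 in, y out → z = 193/5
pivot: s3 in, x out → z = 119/3
No improving column remains; optimal.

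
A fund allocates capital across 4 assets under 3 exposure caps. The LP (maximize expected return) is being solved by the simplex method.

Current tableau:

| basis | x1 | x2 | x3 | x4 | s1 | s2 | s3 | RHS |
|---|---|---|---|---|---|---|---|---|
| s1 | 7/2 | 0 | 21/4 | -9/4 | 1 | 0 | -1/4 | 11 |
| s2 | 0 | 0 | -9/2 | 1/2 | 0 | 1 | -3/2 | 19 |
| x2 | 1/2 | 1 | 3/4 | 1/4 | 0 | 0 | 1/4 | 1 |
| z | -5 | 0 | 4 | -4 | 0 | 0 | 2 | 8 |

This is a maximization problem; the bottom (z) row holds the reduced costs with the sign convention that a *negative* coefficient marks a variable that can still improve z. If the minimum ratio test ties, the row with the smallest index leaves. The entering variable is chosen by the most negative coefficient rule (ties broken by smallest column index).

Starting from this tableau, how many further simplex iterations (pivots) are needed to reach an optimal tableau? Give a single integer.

pivot: x1 in, x2 out → z = 18
pivot: x4 in, x1 out → z = 24
No improving column remains; optimal.

2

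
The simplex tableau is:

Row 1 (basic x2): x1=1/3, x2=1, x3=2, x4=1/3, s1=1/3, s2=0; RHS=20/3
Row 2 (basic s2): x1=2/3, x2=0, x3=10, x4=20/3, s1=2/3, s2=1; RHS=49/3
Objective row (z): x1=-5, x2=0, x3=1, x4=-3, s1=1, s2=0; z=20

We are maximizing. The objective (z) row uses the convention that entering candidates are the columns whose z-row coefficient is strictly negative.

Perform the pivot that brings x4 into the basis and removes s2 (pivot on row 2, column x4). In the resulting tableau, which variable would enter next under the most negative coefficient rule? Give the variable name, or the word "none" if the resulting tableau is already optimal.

Pivot element 20/3. New z-row = old z-row − (-3)·(row 2/(20/3)).
Updated z-row coefficients: x1: -47/10, x2: 0, x3: 11/2, x4: 0, s1: 13/10, s2: 9/20.
The most negative is -47/10 in column x1, so x1 would enter next.

x1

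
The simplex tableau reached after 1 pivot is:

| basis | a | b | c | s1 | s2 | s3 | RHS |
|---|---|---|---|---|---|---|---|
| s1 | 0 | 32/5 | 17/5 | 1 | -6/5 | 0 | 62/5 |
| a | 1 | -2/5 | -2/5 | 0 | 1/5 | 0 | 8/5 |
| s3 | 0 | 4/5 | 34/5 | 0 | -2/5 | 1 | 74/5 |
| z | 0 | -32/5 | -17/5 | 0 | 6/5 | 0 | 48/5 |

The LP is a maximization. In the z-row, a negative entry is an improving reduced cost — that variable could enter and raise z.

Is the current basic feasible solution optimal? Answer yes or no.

no

Column b has objective-row coefficient -32/5, which is negative; an improving pivot exists, so not yet optimal.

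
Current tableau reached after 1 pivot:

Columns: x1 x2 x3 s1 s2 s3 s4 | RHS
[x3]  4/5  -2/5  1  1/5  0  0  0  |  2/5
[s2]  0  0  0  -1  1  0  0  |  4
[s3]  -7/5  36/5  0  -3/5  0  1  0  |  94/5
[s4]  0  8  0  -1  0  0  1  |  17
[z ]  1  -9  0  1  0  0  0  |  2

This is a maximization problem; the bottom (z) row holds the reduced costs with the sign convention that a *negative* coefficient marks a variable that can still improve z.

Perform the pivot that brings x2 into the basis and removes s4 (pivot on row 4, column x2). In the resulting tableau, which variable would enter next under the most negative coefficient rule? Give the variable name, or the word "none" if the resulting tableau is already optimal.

Pivot element 8. New z-row = old z-row − (-9)·(row 4/8).
Updated z-row coefficients: x1: 1, x2: 0, x3: 0, s1: -1/8, s2: 0, s3: 0, s4: 9/8.
The most negative is -1/8 in column s1, so s1 would enter next.

s1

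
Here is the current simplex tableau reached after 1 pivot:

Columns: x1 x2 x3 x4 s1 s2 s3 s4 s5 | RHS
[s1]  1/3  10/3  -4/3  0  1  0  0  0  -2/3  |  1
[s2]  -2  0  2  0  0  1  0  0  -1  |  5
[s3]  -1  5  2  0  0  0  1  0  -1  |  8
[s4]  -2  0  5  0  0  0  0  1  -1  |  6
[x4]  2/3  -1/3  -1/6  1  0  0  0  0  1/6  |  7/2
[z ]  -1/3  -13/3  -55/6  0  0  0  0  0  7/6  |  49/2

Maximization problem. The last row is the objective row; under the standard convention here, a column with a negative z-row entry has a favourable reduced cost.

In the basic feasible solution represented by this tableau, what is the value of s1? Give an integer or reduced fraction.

1

s1 is basic (row 1); its value is the RHS of that row: 1.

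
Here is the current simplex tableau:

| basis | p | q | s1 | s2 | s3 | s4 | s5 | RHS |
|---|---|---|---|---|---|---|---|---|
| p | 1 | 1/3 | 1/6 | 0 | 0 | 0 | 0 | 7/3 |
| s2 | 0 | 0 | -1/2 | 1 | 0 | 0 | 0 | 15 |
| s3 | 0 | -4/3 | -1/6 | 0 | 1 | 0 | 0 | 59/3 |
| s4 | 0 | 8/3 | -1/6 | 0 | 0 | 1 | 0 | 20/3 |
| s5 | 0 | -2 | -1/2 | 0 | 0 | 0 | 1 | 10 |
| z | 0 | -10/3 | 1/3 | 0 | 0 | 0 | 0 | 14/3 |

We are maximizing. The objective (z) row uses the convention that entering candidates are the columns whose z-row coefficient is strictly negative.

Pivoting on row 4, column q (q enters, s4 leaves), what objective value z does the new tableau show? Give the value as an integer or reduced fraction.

Minimum ratio for q: (20/3)/(8/3) = 5/2.
z changes by −(z-row coeff of q)·ratio = −(-10/3)·(5/2) = 25/3.
New z = 14/3 + (25/3) = 13.

13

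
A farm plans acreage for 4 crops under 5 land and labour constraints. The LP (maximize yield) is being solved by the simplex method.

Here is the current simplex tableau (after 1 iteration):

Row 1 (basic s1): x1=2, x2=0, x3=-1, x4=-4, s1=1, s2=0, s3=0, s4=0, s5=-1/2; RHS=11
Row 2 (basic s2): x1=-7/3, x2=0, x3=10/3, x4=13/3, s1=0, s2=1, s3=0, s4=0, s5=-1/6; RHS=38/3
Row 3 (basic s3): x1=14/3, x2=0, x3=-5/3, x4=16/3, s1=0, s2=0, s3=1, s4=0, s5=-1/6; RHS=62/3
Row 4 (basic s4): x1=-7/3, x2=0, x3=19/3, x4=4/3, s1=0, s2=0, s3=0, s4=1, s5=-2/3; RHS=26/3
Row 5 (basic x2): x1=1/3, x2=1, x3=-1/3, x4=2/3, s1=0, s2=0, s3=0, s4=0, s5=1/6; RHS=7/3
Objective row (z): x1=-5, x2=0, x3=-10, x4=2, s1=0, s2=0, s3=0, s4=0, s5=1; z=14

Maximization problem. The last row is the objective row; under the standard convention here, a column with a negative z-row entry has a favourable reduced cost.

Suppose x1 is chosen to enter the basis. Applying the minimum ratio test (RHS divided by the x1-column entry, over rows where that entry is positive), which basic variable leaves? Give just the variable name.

s3

Ratios: row 1 (s1): 11/2 = 11/2; row 2 (s2): entry -7/3 ≤ 0, skip; row 3 (s3): (62/3)/(14/3) = 31/7; row 4 (s4): entry -7/3 ≤ 0, skip; row 5 (x2): (7/3)/(1/3) = 7.
Minimum ratio 31/7 is in the s3 row, so s3 leaves.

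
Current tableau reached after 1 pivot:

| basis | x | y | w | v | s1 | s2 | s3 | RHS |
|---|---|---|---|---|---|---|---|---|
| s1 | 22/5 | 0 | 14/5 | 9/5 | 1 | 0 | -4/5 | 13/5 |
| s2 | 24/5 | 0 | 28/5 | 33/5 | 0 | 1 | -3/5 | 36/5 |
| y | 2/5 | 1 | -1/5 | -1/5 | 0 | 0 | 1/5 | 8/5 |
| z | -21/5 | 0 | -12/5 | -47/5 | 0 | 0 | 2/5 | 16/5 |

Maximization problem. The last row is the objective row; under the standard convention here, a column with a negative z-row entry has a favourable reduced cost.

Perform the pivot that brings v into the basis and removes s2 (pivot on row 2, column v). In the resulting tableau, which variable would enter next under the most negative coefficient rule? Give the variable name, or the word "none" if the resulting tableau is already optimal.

s3

Pivot element 33/5. New z-row = old z-row − (-47/5)·(row 2/(33/5)).
Updated z-row coefficients: x: 29/11, y: 0, w: 184/33, v: 0, s1: 0, s2: 47/33, s3: -5/11.
The most negative is -5/11 in column s3, so s3 would enter next.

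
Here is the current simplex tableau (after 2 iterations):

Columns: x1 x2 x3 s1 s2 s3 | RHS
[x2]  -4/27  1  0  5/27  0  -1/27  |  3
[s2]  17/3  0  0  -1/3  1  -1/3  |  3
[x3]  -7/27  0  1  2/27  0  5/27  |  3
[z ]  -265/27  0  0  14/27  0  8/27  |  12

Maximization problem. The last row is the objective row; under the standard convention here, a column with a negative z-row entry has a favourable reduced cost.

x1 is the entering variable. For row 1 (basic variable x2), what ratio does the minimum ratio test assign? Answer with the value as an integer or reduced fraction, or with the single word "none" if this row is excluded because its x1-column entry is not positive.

none

The x1 entry in row 1 is -4/27 ≤ 0, so this row gives no ratio.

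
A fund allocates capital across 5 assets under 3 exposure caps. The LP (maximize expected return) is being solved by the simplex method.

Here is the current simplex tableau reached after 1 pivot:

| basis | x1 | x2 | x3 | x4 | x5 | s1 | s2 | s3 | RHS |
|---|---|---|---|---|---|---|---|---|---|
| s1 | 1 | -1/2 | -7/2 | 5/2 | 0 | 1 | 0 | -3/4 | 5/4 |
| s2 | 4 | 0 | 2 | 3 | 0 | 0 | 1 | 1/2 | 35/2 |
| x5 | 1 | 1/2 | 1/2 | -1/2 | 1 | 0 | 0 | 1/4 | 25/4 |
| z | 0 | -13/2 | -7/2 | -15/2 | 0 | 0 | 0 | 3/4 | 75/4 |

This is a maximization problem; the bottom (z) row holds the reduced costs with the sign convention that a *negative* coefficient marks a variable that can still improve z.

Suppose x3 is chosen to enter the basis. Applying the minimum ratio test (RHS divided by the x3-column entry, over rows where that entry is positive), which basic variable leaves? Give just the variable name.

s2

Ratios: row 1 (s1): entry -7/2 ≤ 0, skip; row 2 (s2): (35/2)/2 = 35/4; row 3 (x5): (25/4)/(1/2) = 25/2.
Minimum ratio 35/4 is in the s2 row, so s2 leaves.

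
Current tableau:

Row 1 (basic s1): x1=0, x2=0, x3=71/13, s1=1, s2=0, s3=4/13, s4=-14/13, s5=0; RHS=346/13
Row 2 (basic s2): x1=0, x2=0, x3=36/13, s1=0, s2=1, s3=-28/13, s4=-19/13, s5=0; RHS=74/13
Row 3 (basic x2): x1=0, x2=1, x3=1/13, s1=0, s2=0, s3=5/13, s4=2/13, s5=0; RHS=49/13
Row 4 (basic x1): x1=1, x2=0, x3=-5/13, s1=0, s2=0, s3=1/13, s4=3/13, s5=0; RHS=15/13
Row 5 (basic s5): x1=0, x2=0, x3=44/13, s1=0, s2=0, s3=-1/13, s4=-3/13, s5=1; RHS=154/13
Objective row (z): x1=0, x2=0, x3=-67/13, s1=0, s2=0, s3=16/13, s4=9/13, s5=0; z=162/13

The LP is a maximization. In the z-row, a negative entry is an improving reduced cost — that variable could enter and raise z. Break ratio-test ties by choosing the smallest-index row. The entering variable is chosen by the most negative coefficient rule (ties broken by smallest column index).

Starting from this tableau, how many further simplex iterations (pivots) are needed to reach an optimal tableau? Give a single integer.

3

pivot: x3 in, s2 out → z = 415/18
pivot: s3 in, s5 out → z = 1305/46
pivot: s4 in, s3 out → z = 206/7
No improving column remains; optimal.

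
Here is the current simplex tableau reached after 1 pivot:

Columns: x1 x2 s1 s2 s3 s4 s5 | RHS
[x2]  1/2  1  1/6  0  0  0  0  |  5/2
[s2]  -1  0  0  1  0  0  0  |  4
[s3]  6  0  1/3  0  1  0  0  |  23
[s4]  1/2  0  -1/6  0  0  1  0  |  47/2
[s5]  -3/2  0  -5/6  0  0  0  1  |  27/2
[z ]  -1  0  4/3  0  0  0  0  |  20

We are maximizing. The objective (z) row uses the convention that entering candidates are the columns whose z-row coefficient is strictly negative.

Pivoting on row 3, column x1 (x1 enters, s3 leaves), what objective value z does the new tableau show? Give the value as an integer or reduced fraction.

143/6

Minimum ratio for x1: 23/6 = 23/6.
z changes by −(z-row coeff of x1)·ratio = −(-1)·(23/6) = 23/6.
New z = 20 + (23/6) = 143/6.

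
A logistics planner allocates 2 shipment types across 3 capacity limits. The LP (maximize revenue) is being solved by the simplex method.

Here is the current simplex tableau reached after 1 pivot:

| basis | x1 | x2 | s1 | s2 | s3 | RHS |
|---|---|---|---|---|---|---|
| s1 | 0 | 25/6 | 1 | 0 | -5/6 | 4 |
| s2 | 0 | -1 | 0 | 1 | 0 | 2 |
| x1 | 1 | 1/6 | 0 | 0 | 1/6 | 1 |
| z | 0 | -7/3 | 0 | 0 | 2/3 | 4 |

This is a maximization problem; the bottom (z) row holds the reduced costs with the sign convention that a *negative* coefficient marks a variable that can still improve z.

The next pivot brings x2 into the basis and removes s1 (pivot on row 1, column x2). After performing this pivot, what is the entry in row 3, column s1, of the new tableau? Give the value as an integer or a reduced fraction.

Pivot element is row 1, column x2: 25/6.
Normalize row 1: new (row 1, s1) = 1/(25/6) = 6/25.
row 3 ← row 3 − (1/6)·(new row 1): 0 − (1/6)·(6/25) = -1/25.

-1/25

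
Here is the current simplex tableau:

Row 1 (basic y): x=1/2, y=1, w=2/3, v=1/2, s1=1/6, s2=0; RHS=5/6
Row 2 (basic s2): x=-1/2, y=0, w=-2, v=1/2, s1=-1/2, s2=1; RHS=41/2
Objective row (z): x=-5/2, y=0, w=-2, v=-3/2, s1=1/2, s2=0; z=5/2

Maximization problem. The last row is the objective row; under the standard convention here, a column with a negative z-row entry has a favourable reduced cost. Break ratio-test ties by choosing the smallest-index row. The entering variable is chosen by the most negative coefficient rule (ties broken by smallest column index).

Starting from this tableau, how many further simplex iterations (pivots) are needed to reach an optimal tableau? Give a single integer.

pivot: x in, y out → z = 20/3
No improving column remains; optimal.

1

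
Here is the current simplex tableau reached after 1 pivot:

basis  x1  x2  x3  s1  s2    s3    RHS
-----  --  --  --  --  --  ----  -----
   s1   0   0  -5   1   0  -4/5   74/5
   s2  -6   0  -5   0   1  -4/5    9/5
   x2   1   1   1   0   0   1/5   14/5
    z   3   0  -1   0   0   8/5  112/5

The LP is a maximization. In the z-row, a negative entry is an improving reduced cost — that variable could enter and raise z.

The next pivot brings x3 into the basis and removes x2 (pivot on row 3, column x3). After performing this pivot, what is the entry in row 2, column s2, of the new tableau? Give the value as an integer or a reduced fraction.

Pivot element is row 3, column x3: 1.
Normalize row 3: new (row 3, s2) = 0/1 = 0.
row 2 ← row 2 − (-5)·(new row 3): 1 − (-5)·0 = 1.

1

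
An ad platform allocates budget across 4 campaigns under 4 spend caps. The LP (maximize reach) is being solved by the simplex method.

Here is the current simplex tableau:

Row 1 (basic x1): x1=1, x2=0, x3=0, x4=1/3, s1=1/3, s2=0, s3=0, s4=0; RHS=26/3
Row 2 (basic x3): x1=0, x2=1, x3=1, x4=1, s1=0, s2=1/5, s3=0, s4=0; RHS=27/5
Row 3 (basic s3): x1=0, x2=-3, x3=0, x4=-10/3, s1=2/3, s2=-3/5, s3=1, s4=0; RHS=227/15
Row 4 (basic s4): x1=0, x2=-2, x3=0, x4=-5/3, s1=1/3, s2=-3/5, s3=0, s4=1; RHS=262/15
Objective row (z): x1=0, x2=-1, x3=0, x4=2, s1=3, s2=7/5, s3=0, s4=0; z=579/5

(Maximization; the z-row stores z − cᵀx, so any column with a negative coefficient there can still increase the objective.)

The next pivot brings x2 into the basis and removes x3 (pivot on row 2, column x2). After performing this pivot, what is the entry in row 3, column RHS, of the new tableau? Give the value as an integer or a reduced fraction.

Pivot element is row 2, column x2: 1.
Normalize row 2: new (row 2, RHS) = (27/5)/1 = 27/5.
row 3 ← row 3 − (-3)·(new row 2): 227/15 − (-3)·(27/5) = 94/3.

94/3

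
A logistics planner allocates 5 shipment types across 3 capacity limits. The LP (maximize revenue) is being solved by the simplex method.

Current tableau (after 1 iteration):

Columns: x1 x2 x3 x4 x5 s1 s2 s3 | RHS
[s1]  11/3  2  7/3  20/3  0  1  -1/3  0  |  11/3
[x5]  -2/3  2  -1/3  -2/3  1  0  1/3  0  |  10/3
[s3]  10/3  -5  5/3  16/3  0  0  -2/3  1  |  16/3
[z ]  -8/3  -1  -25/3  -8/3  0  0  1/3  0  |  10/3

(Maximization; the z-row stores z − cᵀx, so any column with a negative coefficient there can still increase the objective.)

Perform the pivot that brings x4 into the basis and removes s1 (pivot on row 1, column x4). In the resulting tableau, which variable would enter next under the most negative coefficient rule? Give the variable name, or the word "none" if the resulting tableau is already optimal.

Pivot element 20/3. New z-row = old z-row − (-8/3)·(row 1/(20/3)).
Updated z-row coefficients: x1: -6/5, x2: -1/5, x3: -37/5, x4: 0, x5: 0, s1: 2/5, s2: 1/5, s3: 0.
The most negative is -37/5 in column x3, so x3 would enter next.

x3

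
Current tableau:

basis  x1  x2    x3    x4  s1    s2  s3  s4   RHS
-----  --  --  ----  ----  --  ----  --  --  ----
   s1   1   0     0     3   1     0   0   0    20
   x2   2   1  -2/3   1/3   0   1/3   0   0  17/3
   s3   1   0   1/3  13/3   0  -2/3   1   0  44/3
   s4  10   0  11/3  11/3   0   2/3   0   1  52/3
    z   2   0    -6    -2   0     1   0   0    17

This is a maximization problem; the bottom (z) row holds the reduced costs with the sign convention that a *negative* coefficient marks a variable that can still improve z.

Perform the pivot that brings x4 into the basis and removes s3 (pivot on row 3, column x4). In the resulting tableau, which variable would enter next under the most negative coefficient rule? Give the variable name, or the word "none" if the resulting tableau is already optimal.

Pivot element 13/3. New z-row = old z-row − (-2)·(row 3/(13/3)).
Updated z-row coefficients: x1: 32/13, x2: 0, x3: -76/13, x4: 0, s1: 0, s2: 9/13, s3: 6/13, s4: 0.
The most negative is -76/13 in column x3, so x3 would enter next.

x3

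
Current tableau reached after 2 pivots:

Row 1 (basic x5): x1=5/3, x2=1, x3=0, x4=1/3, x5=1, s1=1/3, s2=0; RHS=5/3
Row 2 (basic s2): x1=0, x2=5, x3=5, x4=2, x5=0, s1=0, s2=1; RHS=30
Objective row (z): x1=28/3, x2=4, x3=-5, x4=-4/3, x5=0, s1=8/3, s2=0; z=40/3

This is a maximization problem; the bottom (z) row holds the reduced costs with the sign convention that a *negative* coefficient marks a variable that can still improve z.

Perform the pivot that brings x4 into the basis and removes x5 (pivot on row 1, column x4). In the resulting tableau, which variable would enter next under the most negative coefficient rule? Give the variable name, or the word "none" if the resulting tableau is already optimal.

x3

Pivot element 1/3. New z-row = old z-row − (-4/3)·(row 1/(1/3)).
Updated z-row coefficients: x1: 16, x2: 8, x3: -5, x4: 0, x5: 4, s1: 4, s2: 0.
The most negative is -5 in column x3, so x3 would enter next.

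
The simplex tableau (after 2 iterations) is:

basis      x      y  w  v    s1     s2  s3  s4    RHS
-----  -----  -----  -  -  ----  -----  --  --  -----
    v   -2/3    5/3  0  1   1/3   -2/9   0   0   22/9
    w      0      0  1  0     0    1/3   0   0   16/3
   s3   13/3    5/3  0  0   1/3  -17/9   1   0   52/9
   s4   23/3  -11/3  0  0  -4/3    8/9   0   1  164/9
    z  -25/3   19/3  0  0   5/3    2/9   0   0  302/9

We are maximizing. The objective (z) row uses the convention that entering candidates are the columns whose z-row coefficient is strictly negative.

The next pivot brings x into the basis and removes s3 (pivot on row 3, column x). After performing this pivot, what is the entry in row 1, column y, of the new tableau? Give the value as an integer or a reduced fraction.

25/13

Pivot element is row 3, column x: 13/3.
Normalize row 3: new (row 3, y) = (5/3)/(13/3) = 5/13.
row 1 ← row 1 − (-2/3)·(new row 3): 5/3 − (-2/3)·(5/13) = 25/13.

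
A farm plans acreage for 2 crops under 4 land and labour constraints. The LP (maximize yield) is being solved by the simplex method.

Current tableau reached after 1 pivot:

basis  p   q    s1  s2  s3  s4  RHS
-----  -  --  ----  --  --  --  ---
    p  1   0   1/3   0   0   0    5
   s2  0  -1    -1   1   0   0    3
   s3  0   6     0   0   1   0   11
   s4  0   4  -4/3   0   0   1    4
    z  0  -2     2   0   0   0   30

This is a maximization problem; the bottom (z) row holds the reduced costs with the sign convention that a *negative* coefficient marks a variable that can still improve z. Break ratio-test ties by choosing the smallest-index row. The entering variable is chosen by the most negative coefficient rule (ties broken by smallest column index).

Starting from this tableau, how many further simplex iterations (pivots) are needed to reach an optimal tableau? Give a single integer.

pivot: q in, s4 out → z = 32
No improving column remains; optimal.

1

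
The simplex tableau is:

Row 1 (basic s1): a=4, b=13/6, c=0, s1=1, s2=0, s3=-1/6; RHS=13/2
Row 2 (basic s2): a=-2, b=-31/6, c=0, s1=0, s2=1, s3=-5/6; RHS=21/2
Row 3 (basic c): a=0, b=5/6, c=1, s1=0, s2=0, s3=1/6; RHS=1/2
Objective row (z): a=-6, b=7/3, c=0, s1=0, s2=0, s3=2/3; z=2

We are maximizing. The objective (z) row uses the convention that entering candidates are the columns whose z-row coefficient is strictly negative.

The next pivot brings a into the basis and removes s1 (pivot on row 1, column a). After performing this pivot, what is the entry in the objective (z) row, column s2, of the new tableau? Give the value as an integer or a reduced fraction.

Pivot element is row 1, column a: 4.
Normalize row 1: new (row 1, s2) = 0/4 = 0.
z-row ← z-row − (-6)·(new row 1): 0 − (-6)·0 = 0.

0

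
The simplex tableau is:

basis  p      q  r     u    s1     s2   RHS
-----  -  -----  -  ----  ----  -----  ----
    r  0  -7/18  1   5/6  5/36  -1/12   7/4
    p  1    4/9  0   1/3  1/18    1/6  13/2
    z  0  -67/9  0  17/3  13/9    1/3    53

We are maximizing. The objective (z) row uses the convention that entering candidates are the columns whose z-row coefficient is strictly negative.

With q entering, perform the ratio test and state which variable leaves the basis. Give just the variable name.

Ratios: row 1 (r): entry -7/18 ≤ 0, skip; row 2 (p): (13/2)/(4/9) = 117/8.
Minimum ratio 117/8 is in the p row, so p leaves.

p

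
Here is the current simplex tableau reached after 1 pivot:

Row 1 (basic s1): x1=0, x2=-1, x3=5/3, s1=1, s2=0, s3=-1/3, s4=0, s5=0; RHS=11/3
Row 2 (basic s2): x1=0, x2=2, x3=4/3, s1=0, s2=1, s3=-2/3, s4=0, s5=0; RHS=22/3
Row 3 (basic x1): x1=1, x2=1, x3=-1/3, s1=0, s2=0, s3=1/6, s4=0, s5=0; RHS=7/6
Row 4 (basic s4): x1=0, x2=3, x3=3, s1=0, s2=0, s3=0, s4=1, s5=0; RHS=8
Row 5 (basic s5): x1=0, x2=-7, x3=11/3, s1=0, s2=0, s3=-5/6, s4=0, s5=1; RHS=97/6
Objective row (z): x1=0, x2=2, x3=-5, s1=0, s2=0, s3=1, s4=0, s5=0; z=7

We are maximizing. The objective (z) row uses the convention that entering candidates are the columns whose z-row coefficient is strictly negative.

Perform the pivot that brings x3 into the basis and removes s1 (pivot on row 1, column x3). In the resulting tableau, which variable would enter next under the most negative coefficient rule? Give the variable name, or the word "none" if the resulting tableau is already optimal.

Pivot element 5/3. New z-row = old z-row − (-5)·(row 1/(5/3)).
Updated z-row coefficients: x1: 0, x2: -1, x3: 0, s1: 3, s2: 0, s3: 0, s4: 0, s5: 0.
The most negative is -1 in column x2, so x2 would enter next.

x2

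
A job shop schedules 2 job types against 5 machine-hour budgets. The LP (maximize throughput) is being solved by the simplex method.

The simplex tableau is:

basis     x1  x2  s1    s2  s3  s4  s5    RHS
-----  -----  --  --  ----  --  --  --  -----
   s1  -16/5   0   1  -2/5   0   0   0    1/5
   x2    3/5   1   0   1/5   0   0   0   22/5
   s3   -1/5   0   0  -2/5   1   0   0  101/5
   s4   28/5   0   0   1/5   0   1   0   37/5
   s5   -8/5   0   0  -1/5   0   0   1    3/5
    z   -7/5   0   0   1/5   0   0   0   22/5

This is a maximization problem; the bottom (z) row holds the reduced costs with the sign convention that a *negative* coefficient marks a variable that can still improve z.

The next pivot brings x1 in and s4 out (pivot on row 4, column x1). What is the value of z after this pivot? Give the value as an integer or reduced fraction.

25/4

Minimum ratio for x1: (37/5)/(28/5) = 37/28.
z changes by −(z-row coeff of x1)·ratio = −(-7/5)·(37/28) = 37/20.
New z = 22/5 + (37/20) = 25/4.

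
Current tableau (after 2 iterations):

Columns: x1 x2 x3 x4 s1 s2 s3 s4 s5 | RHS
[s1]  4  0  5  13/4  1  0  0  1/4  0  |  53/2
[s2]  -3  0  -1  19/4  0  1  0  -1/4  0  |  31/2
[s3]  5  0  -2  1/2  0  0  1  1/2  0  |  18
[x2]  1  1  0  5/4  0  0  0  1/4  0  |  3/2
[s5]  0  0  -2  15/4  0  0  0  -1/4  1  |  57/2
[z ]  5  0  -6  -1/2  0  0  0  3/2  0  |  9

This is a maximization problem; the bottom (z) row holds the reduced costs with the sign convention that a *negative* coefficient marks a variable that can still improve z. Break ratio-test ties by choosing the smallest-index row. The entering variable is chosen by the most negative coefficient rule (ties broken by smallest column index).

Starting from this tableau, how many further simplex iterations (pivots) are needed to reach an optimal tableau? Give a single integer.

1

pivot: x3 in, s1 out → z = 204/5
No improving column remains; optimal.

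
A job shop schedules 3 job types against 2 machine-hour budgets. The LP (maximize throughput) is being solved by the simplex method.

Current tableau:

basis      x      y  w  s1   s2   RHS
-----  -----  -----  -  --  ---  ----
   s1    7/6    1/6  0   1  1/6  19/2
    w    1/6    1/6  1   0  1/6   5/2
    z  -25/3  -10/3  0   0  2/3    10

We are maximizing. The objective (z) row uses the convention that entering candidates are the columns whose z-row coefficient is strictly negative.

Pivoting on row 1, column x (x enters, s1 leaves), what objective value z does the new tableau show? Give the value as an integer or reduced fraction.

Minimum ratio for x: (19/2)/(7/6) = 57/7.
z changes by −(z-row coeff of x)·ratio = −(-25/3)·(57/7) = 475/7.
New z = 10 + (475/7) = 545/7.

545/7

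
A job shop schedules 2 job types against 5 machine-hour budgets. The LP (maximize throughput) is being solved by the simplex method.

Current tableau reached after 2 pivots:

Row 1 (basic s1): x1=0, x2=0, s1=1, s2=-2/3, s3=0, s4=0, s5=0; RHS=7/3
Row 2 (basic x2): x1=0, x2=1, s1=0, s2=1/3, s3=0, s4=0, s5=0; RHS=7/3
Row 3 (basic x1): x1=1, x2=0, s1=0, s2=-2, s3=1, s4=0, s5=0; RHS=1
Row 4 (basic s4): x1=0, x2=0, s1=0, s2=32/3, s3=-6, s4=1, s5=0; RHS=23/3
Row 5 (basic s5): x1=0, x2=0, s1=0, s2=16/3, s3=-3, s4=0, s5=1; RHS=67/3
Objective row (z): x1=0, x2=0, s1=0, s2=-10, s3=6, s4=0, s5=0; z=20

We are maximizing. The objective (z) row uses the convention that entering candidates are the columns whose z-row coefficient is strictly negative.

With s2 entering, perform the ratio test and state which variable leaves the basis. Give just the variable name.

s4

Ratios: row 1 (s1): entry -2/3 ≤ 0, skip; row 2 (x2): (7/3)/(1/3) = 7; row 3 (x1): entry -2 ≤ 0, skip; row 4 (s4): (23/3)/(32/3) = 23/32; row 5 (s5): (67/3)/(16/3) = 67/16.
Minimum ratio 23/32 is in the s4 row, so s4 leaves.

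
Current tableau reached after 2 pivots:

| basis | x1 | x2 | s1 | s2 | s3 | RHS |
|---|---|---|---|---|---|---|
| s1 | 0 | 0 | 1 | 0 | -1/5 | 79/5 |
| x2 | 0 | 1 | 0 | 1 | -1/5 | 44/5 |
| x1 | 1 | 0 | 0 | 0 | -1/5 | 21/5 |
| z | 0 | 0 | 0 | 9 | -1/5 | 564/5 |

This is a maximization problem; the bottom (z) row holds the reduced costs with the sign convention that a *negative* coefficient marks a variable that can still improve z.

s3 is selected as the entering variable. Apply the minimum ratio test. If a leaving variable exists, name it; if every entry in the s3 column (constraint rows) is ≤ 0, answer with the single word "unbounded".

unbounded

s3-column entries: row 1: -1/5, row 2: -1/5, row 3: -1/5. All ≤ 0, so s3 can increase without bound; the LP is unbounded in this direction.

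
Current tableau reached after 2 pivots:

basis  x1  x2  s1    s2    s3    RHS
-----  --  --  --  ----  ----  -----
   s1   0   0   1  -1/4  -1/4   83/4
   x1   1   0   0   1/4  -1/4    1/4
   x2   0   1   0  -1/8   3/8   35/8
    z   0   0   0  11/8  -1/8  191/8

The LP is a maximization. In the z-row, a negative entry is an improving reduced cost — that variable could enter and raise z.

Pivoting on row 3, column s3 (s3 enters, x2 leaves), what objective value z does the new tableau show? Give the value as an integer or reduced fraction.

76/3

Minimum ratio for s3: (35/8)/(3/8) = 35/3.
z changes by −(z-row coeff of s3)·ratio = −(-1/8)·(35/3) = 35/24.
New z = 191/8 + (35/24) = 76/3.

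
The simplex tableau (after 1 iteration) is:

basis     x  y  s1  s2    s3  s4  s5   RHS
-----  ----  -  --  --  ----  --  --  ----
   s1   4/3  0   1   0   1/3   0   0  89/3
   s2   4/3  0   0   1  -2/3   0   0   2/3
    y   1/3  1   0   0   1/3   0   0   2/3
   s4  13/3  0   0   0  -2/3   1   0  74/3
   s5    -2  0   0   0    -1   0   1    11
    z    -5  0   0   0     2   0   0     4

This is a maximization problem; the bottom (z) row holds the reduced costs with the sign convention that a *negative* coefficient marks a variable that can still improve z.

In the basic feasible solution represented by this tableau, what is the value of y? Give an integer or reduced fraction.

y is basic (row 3); its value is the RHS of that row: 2/3.

2/3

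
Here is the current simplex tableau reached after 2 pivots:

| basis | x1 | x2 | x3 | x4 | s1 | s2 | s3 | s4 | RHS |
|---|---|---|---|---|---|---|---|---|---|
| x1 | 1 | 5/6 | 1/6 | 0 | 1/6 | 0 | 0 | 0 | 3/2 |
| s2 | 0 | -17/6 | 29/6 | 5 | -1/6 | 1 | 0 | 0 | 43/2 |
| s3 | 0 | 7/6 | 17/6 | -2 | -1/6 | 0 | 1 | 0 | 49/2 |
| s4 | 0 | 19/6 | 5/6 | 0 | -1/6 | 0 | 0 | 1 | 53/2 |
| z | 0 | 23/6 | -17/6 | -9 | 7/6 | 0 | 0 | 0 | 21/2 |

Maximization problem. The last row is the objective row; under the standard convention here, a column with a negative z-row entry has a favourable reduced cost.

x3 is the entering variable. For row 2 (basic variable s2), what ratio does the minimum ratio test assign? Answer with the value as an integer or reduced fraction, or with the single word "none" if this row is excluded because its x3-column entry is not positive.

129/29

Ratio = RHS / (x3 entry) = (43/2) / (29/6) = 129/29.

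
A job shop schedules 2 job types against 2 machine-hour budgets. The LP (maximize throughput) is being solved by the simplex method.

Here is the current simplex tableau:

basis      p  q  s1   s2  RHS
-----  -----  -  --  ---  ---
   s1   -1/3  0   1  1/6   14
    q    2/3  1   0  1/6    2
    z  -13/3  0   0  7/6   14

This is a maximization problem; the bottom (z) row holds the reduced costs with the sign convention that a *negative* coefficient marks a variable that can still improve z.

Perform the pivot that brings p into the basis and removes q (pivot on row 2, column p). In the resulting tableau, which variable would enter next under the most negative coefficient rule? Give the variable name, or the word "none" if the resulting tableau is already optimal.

Pivot element 2/3. New z-row = old z-row − (-13/3)·(row 2/(2/3)).
Updated z-row coefficients: p: 0, q: 13/2, s1: 0, s2: 9/4.
No coefficient is strictly negative; the tableau after this pivot is optimal.

none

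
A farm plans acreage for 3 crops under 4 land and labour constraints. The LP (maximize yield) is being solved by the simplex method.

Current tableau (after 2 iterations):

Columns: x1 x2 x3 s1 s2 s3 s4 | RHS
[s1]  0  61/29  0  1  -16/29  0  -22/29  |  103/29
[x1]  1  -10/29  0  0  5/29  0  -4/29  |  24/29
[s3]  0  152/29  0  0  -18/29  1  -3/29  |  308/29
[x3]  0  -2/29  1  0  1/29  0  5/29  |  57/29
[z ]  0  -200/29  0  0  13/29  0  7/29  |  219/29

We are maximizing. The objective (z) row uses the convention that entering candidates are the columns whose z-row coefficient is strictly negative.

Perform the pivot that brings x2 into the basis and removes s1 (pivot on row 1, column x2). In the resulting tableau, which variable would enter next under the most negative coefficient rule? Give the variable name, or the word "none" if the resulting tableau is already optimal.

Pivot element 61/29. New z-row = old z-row − (-200/29)·(row 1/(61/29)).
Updated z-row coefficients: x1: 0, x2: 0, x3: 0, s1: 200/61, s2: -83/61, s3: 0, s4: -137/61.
The most negative is -137/61 in column s4, so s4 would enter next.

s4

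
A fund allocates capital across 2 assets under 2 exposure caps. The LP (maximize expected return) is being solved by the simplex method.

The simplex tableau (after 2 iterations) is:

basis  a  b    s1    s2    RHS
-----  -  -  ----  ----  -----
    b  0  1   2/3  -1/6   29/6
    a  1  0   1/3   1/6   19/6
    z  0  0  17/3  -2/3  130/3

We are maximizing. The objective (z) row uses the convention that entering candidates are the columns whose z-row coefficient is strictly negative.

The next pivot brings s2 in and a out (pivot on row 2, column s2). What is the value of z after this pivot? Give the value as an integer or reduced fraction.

56

Minimum ratio for s2: (19/6)/(1/6) = 19.
z changes by −(z-row coeff of s2)·ratio = −(-2/3)·19 = 38/3.
New z = 130/3 + (38/3) = 56.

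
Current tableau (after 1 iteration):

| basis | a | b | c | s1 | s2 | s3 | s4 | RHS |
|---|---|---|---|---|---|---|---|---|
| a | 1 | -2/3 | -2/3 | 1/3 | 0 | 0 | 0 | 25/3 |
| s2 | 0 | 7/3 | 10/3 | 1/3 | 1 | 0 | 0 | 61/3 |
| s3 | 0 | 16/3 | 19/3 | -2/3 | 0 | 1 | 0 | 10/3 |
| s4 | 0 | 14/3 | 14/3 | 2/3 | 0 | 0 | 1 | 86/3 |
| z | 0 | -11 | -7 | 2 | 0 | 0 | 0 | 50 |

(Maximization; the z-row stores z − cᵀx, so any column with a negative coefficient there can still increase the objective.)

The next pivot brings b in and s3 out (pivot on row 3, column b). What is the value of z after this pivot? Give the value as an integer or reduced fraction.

455/8

Minimum ratio for b: (10/3)/(16/3) = 5/8.
z changes by −(z-row coeff of b)·ratio = −(-11)·(5/8) = 55/8.
New z = 50 + (55/8) = 455/8.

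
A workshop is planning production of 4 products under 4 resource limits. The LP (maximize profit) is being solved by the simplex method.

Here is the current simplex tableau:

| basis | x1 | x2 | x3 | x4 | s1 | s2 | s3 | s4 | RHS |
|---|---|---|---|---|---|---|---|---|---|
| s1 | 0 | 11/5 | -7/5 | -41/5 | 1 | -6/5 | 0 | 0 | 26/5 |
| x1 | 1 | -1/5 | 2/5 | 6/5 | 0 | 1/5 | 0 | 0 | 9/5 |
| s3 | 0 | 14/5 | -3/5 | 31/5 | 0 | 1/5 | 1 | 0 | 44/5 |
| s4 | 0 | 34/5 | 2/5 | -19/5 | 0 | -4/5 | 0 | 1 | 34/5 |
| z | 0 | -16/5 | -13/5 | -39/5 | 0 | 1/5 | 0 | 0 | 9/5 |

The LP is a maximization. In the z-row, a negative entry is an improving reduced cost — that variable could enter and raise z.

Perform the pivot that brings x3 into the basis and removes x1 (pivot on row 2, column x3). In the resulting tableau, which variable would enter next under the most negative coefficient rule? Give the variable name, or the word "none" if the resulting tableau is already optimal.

x2

Pivot element 2/5. New z-row = old z-row − (-13/5)·(row 2/(2/5)).
Updated z-row coefficients: x1: 13/2, x2: -9/2, x3: 0, x4: 0, s1: 0, s2: 3/2, s3: 0, s4: 0.
The most negative is -9/2 in column x2, so x2 would enter next.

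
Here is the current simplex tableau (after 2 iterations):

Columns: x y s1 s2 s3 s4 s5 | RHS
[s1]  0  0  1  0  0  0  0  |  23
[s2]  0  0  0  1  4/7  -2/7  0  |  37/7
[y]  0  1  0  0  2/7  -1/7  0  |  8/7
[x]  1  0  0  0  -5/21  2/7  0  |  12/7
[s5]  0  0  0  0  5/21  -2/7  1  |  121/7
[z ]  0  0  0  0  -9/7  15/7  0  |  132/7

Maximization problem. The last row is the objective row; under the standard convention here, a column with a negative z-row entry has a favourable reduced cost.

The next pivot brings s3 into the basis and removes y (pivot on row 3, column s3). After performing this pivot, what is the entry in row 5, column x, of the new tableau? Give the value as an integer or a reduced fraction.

Pivot element is row 3, column s3: 2/7.
Normalize row 3: new (row 3, x) = 0/(2/7) = 0.
row 5 ← row 5 − (5/21)·(new row 3): 0 − (5/21)·0 = 0.

0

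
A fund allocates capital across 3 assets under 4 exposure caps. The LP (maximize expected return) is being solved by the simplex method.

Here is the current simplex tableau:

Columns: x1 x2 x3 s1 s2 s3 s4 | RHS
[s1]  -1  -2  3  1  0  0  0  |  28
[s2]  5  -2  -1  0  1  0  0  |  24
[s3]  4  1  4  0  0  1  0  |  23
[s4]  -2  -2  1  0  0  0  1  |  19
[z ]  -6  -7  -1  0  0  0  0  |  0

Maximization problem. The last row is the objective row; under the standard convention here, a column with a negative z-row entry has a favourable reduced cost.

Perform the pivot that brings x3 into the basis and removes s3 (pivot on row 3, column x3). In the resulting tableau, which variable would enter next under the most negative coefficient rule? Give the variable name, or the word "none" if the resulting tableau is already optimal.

x2

Pivot element 4. New z-row = old z-row − (-1)·(row 3/4).
Updated z-row coefficients: x1: -5, x2: -27/4, x3: 0, s1: 0, s2: 0, s3: 1/4, s4: 0.
The most negative is -27/4 in column x2, so x2 would enter next.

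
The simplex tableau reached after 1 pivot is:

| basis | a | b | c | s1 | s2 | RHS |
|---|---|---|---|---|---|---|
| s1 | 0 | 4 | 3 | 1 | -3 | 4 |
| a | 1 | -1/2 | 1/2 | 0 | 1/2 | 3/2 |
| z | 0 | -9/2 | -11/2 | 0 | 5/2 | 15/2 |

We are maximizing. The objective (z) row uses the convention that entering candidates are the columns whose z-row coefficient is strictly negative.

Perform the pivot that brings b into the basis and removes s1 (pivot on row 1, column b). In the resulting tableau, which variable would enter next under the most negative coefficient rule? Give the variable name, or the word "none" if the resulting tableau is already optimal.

c

Pivot element 4. New z-row = old z-row − (-9/2)·(row 1/4).
Updated z-row coefficients: a: 0, b: 0, c: -17/8, s1: 9/8, s2: -7/8.
The most negative is -17/8 in column c, so c would enter next.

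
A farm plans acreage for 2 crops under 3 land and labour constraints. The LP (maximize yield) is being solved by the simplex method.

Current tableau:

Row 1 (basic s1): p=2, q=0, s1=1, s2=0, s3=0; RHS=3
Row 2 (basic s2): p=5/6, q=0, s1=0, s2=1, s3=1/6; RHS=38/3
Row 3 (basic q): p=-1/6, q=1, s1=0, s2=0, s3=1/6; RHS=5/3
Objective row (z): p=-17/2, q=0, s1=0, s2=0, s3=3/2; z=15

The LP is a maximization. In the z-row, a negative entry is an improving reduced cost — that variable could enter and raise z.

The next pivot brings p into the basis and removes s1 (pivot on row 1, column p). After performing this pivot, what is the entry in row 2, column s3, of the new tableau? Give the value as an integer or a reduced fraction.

Pivot element is row 1, column p: 2.
Normalize row 1: new (row 1, s3) = 0/2 = 0.
row 2 ← row 2 − (5/6)·(new row 1): 1/6 − (5/6)·0 = 1/6.

1/6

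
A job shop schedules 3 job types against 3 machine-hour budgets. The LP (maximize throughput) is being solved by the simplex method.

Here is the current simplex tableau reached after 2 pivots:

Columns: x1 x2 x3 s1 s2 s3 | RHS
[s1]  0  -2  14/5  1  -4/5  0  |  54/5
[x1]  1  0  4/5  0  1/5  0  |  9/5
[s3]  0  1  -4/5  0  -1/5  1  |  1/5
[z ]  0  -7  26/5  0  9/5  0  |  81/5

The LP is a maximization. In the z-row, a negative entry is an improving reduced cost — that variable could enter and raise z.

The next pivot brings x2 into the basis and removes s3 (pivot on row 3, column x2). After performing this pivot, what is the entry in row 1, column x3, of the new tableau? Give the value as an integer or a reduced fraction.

Pivot element is row 3, column x2: 1.
Normalize row 3: new (row 3, x3) = (-4/5)/1 = -4/5.
row 1 ← row 1 − (-2)·(new row 3): 14/5 − (-2)·(-4/5) = 6/5.

6/5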